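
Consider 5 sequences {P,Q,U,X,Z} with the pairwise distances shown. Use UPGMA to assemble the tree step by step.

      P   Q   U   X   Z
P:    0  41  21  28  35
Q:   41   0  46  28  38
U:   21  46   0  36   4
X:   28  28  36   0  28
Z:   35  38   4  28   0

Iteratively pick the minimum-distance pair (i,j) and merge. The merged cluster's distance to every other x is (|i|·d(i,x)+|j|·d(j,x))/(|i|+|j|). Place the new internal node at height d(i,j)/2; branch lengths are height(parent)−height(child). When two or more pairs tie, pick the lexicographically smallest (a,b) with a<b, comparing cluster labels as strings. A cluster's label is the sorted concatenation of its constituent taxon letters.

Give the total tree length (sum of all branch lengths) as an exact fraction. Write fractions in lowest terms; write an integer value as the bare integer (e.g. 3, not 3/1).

397/6

step 1: merge (U,Z) at d=4; branch lengths U→2, Z→2; new cluster UZ
  updated: d(P,UZ)=28, d(Q,UZ)=42, d(UZ,X)=32
step 2: merge (P,UZ) at d=28; branch lengths P→14, UZ→12; new cluster PUZ
  updated: d(PUZ,Q)=125/3, d(PUZ,X)=92/3
step 3: merge (Q,X) at d=28; branch lengths Q→14, X→14; new cluster QX
  updated: d(PUZ,QX)=217/6
step 4: merge (PUZ,QX) at d=217/6; branch lengths PUZ→49/12, QX→49/12; new cluster PQUXZ
final tree: ((P:14,(U:2,Z:2):12):49/12,(Q:14,X:14):49/12)
total length: 397/6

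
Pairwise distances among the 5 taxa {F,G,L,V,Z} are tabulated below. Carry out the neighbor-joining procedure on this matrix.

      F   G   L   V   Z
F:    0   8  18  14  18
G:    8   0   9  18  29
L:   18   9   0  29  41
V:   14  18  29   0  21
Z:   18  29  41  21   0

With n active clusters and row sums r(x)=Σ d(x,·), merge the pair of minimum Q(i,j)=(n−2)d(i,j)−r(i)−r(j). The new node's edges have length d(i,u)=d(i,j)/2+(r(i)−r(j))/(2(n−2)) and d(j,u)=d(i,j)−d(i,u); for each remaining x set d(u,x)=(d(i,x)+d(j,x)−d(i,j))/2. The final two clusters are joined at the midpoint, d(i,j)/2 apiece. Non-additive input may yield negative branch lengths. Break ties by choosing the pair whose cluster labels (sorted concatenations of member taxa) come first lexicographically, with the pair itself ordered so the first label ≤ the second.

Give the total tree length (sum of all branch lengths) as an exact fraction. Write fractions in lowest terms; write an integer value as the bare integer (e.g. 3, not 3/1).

353/8

step 1: merge (G,L) at d=9, Q=-134; branch lengths G→-1, L→10; new cluster GL
  updated: d(F,GL)=17/2, d(GL,V)=19, d(GL,Z)=61/2
step 2: merge (F,GL) at d=17/2, Q=-163/2; branch lengths F→-1/8, GL→69/8; new cluster FGL
  updated: d(FGL,V)=49/4, d(FGL,Z)=20
step 3: merge (FGL,V) at d=49/4, Q=-213/4; branch lengths FGL→45/8, V→53/8; new cluster FGLV
  updated: d(FGLV,Z)=115/8
step 4: merge (FGLV,Z) at d=115/8; branch lengths FGLV→115/16, Z→115/16; new cluster FGLVZ
final tree: (((F:-1/8,(G:-1,L:10):69/8):45/8,V:53/8):115/16,Z:115/16)
total length: 353/8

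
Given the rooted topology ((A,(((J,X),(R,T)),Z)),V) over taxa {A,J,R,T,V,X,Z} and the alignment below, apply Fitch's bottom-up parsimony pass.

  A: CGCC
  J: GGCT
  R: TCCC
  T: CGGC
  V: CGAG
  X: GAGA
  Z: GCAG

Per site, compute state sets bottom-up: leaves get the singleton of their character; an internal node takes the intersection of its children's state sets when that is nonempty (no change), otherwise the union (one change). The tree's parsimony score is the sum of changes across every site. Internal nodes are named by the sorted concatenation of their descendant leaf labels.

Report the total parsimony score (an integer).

[col 0] JX: children J:{G}, X:{G} ∩→ {G}; cost 0
[col 0] RT: children R:{T}, T:{C} ∪→ {C,T}; cost 1
[col 0] JRTX: children JX:{G}, RT:{C,T} ∪→ {C,G,T}; cost 1
[col 0] JRTXZ: children JRTX:{C,G,T}, Z:{G} ∩→ {G}; cost 0
[col 0] AJRTXZ: children A:{C}, JRTXZ:{G} ∪→ {C,G}; cost 1
[col 0] AJRTVXZ: children AJRTXZ:{C,G}, V:{C} ∩→ {C}; cost 0
[col 1] JX: children J:{G}, X:{A} ∪→ {A,G}; cost 1
[col 1] RT: children R:{C}, T:{G} ∪→ {C,G}; cost 1
[col 1] JRTX: children JX:{A,G}, RT:{C,G} ∩→ {G}; cost 0
[col 1] JRTXZ: children JRTX:{G}, Z:{C} ∪→ {C,G}; cost 1
[col 1] AJRTXZ: children A:{G}, JRTXZ:{C,G} ∩→ {G}; cost 0
[col 1] AJRTVXZ: children AJRTXZ:{G}, V:{G} ∩→ {G}; cost 0
[col 2] JX: children J:{C}, X:{G} ∪→ {C,G}; cost 1
[col 2] RT: children R:{C}, T:{G} ∪→ {C,G}; cost 1
[col 2] JRTX: children JX:{C,G}, RT:{C,G} ∩→ {C,G}; cost 0
[col 2] JRTXZ: children JRTX:{C,G}, Z:{A} ∪→ {A,C,G}; cost 1
[col 2] AJRTXZ: children A:{C}, JRTXZ:{A,C,G} ∩→ {C}; cost 0
[col 2] AJRTVXZ: children AJRTXZ:{C}, V:{A} ∪→ {A,C}; cost 1
[col 3] JX: children J:{T}, X:{A} ∪→ {A,T}; cost 1
[col 3] RT: children R:{C}, T:{C} ∩→ {C}; cost 0
[col 3] JRTX: children JX:{A,T}, RT:{C} ∪→ {A,C,T}; cost 1
[col 3] JRTXZ: children JRTX:{A,C,T}, Z:{G} ∪→ {A,C,G,T}; cost 1
[col 3] AJRTXZ: children A:{C}, JRTXZ:{A,C,G,T} ∩→ {C}; cost 0
[col 3] AJRTVXZ: children AJRTXZ:{C}, V:{G} ∪→ {C,G}; cost 1
per-site changes: [3, 3, 4, 4]; total = 14

14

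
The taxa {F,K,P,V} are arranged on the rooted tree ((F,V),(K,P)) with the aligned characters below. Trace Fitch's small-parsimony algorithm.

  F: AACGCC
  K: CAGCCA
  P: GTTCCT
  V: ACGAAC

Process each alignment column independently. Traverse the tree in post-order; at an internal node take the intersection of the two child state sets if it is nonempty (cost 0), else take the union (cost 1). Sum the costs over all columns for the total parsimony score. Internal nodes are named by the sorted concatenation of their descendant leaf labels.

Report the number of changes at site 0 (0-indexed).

[col 0] FV: children F:{A}, V:{A} ∩→ {A}; cost 0
[col 0] KP: children K:{C}, P:{G} ∪→ {C,G}; cost 1
[col 0] FKPV: children FV:{A}, KP:{C,G} ∪→ {A,C,G}; cost 1
[col 1] FV: children F:{A}, V:{C} ∪→ {A,C}; cost 1
[col 1] KP: children K:{A}, P:{T} ∪→ {A,T}; cost 1
[col 1] FKPV: children FV:{A,C}, KP:{A,T} ∩→ {A}; cost 0
[col 2] FV: children F:{C}, V:{G} ∪→ {C,G}; cost 1
[col 2] KP: children K:{G}, P:{T} ∪→ {G,T}; cost 1
[col 2] FKPV: children FV:{C,G}, KP:{G,T} ∩→ {G}; cost 0
[col 3] FV: children F:{G}, V:{A} ∪→ {A,G}; cost 1
[col 3] KP: children K:{C}, P:{C} ∩→ {C}; cost 0
[col 3] FKPV: children FV:{A,G}, KP:{C} ∪→ {A,C,G}; cost 1
[col 4] FV: children F:{C}, V:{A} ∪→ {A,C}; cost 1
[col 4] KP: children K:{C}, P:{C} ∩→ {C}; cost 0
[col 4] FKPV: children FV:{A,C}, KP:{C} ∩→ {C}; cost 0
[col 5] FV: children F:{C}, V:{C} ∩→ {C}; cost 0
[col 5] KP: children K:{A}, P:{T} ∪→ {A,T}; cost 1
[col 5] FKPV: children FV:{C}, KP:{A,T} ∪→ {A,C,T}; cost 1
per-site changes: [2, 2, 2, 2, 1, 2]; total = 11

2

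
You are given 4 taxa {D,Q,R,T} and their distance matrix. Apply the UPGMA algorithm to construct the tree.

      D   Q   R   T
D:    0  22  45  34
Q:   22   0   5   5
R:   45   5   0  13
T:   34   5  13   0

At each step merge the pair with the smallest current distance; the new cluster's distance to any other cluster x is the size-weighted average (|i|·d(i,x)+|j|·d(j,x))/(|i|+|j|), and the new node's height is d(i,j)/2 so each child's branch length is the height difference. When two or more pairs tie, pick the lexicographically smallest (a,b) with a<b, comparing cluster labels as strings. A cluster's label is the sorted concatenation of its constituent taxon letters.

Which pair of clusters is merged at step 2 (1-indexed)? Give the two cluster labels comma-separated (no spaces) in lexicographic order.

step 1: merge (Q,R) at d=5; branch lengths Q→5/2, R→5/2; new cluster QR
  updated: d(D,QR)=67/2, d(QR,T)=9
step 2: merge (QR,T) at d=9; branch lengths QR→2, T→9/2; new cluster QRT
  updated: d(D,QRT)=101/3
step 3: merge (D,QRT) at d=101/3; branch lengths D→101/6, QRT→37/3; new cluster DQRT
final tree: (D:101/6,((Q:5/2,R:5/2):2,T:9/2):37/3)
total length: 122/3

QR,T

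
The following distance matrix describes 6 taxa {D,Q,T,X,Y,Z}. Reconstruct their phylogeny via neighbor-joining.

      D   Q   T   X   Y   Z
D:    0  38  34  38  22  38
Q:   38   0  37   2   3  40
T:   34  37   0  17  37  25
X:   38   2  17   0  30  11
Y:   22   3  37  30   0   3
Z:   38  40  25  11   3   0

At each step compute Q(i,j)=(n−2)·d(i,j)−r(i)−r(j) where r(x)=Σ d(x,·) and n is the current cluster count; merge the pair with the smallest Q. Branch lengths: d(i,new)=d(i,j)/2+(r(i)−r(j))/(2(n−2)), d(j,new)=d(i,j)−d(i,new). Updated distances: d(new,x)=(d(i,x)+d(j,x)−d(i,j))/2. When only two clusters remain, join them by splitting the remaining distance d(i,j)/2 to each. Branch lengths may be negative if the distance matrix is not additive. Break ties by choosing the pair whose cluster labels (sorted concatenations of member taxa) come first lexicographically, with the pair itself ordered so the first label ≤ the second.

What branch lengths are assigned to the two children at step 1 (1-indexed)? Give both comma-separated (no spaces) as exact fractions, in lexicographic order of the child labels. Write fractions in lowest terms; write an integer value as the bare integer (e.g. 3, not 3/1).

step 1: merge (Q,X) at d=2, Q=-210; branch lengths Q→15/4, X→-7/4; new cluster QX
  updated: d(D,QX)=37, d(QX,T)=26, d(QX,Y)=31/2, d(QX,Z)=49/2
step 2: merge (Y,Z) at d=3, Q=-159; branch lengths Y→-2/3, Z→11/3; new cluster YZ
  updated: d(D,YZ)=57/2, d(QX,YZ)=37/2, d(T,YZ)=59/2
step 3: merge (D,T) at d=34, Q=-121; branch lengths D→39/2, T→29/2; new cluster DT
  updated: d(DT,QX)=29/2, d(DT,YZ)=12
step 4: merge (DT,QX) at d=29/2, Q=-45; branch lengths DT→4, QX→21/2; new cluster DQTX
  updated: d(DQTX,YZ)=8
step 5: merge (DQTX,YZ) at d=8; branch lengths DQTX→4, YZ→4; new cluster DQTXYZ
final tree: (((D:39/2,T:29/2):4,(Q:15/4,X:-7/4):21/2):4,(Y:-2/3,Z:11/3):4)
total length: 123/2

15/4,-7/4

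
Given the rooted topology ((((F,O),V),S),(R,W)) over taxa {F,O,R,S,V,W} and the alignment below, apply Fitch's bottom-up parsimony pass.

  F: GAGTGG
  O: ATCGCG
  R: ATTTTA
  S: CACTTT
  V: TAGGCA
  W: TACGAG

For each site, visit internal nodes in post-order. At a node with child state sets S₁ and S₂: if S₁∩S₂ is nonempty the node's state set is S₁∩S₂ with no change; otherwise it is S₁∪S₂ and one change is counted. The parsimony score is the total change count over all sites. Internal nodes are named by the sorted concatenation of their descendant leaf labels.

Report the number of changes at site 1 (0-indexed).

FO@0: {G} ∪ {A} = {A,G} (union, +1)
FOV@0: {A,G} ∪ {T} = {A,G,T} (union, +1)
FOSV@0: {A,G,T} ∪ {C} = {A,C,G,T} (union, +1)
RW@0: {A} ∪ {T} = {A,T} (union, +1)
FORSVW@0: {A,C,G,T} ∩ {A,T} = {A,T} (intersection, +0)
FO@1: {A} ∪ {T} = {A,T} (union, +1)
FOV@1: {A,T} ∩ {A} = {A} (intersection, +0)
FOSV@1: {A} ∩ {A} = {A} (intersection, +0)
RW@1: {T} ∪ {A} = {A,T} (union, +1)
FORSVW@1: {A} ∩ {A,T} = {A} (intersection, +0)
FO@2: {G} ∪ {C} = {C,G} (union, +1)
FOV@2: {C,G} ∩ {G} = {G} (intersection, +0)
FOSV@2: {G} ∪ {C} = {C,G} (union, +1)
RW@2: {T} ∪ {C} = {C,T} (union, +1)
FORSVW@2: {C,G} ∩ {C,T} = {C} (intersection, +0)
FO@3: {T} ∪ {G} = {G,T} (union, +1)
FOV@3: {G,T} ∩ {G} = {G} (intersection, +0)
FOSV@3: {G} ∪ {T} = {G,T} (union, +1)
RW@3: {T} ∪ {G} = {G,T} (union, +1)
FORSVW@3: {G,T} ∩ {G,T} = {G,T} (intersection, +0)
FO@4: {G} ∪ {C} = {C,G} (union, +1)
FOV@4: {C,G} ∩ {C} = {C} (intersection, +0)
FOSV@4: {C} ∪ {T} = {C,T} (union, +1)
RW@4: {T} ∪ {A} = {A,T} (union, +1)
FORSVW@4: {C,T} ∩ {A,T} = {T} (intersection, +0)
FO@5: {G} ∩ {G} = {G} (intersection, +0)
FOV@5: {G} ∪ {A} = {A,G} (union, +1)
FOSV@5: {A,G} ∪ {T} = {A,G,T} (union, +1)
RW@5: {A} ∪ {G} = {A,G} (union, +1)
FORSVW@5: {A,G,T} ∩ {A,G} = {A,G} (intersection, +0)
per-site changes: [4, 2, 3, 3, 3, 3]; total = 18

2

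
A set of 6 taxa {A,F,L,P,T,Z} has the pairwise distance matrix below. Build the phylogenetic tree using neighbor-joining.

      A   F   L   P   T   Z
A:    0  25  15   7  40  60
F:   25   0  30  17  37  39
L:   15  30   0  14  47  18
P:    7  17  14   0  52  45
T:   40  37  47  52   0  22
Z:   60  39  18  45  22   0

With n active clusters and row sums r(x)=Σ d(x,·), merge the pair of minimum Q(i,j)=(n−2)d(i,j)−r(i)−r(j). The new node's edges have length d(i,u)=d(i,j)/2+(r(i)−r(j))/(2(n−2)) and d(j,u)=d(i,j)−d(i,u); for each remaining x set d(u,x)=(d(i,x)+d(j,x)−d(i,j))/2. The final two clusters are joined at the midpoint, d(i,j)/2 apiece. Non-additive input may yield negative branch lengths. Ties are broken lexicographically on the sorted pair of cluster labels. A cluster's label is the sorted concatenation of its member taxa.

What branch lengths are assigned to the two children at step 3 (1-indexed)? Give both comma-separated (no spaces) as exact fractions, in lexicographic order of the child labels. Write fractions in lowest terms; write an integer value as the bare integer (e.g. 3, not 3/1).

79/16,33/16

1. join T+Z (d=22, Q=-294) ⇒ TZ; edges |T|=51/4, |Z|=37/4
  updated: d(A,TZ)=39, d(F,TZ)=27, d(L,TZ)=43/2, d(P,TZ)=75/2
2. join F+TZ (d=27, Q=-143) ⇒ FTZ; edges |F|=55/6, |TZ|=107/6
  updated: d(A,FTZ)=37/2, d(FTZ,L)=49/4, d(FTZ,P)=55/4
3. join A+P (d=7, Q=-245/4) ⇒ AP; edges |A|=79/16, |P|=33/16
  updated: d(AP,FTZ)=101/8, d(AP,L)=11
4. join AP+FTZ (d=101/8, Q=-287/8) ⇒ AFPTZ; edges |AP|=91/16, |FTZ|=111/16
  updated: d(AFPTZ,L)=85/16
5. join AFPTZ+L (d=85/16) ⇒ AFLPTZ; edges |AFPTZ|=85/32, |L|=85/32
final tree: (((A:79/16,P:33/16):91/16,(F:55/6,(T:51/4,Z:37/4):107/6):111/16):85/32,L:85/32)
total length: 1183/16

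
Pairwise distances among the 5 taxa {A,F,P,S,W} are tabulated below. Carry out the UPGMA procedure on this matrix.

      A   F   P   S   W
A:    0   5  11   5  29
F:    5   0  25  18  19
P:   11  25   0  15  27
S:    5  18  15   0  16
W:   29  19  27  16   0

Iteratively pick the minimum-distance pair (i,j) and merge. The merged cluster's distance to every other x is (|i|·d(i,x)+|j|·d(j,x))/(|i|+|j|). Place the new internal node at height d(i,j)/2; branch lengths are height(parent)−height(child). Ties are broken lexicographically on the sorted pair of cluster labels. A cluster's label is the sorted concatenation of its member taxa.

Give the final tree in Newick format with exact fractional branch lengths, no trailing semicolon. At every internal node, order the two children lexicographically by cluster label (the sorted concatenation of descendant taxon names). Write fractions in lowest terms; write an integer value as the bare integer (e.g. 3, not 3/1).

((((A:5/2,F:5/2):13/4,S:23/4):11/4,P:17/2):23/8,W:91/8)

step 1: merge (A,F) at d=5; branch lengths A→5/2, F→5/2; new cluster AF
  updated: d(AF,P)=18, d(AF,S)=23/2, d(AF,W)=24
step 2: merge (AF,S) at d=23/2; branch lengths AF→13/4, S→23/4; new cluster AFS
  updated: d(AFS,P)=17, d(AFS,W)=64/3
step 3: merge (AFS,P) at d=17; branch lengths AFS→11/4, P→17/2; new cluster AFPS
  updated: d(AFPS,W)=91/4
step 4: merge (AFPS,W) at d=91/4; branch lengths AFPS→23/8, W→91/8; new cluster AFPSW
final tree: ((((A:5/2,F:5/2):13/4,S:23/4):11/4,P:17/2):23/8,W:91/8)
total length: 79/2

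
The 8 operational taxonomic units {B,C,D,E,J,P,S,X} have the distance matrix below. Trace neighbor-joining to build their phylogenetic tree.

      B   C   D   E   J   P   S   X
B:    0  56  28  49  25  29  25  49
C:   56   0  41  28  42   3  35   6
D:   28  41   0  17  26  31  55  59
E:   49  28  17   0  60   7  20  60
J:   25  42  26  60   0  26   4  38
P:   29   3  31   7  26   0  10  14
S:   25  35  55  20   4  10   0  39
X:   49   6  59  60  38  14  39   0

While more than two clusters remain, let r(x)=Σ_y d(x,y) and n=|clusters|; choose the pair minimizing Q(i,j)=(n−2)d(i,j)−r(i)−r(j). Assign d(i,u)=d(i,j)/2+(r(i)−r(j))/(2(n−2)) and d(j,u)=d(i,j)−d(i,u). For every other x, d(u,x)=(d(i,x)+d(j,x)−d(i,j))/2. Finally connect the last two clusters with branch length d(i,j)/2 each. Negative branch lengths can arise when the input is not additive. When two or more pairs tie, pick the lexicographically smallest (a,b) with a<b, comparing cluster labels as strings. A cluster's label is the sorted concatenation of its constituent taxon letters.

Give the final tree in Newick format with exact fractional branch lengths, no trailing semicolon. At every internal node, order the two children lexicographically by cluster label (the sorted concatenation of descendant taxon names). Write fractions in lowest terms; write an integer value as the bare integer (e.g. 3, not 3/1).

step 1: merge (C,X) at d=6, Q=-440; branch lengths C→-3/2, X→15/2; new cluster CX
  updated: d(B,CX)=99/2, d(CX,D)=47, d(CX,E)=41, d(CX,J)=37, d(CX,P)=11/2, d(CX,S)=34
step 2: merge (D,E) at d=17, Q=-313; branch lengths D→19/2, E→15/2; new cluster DE
  updated: d(B,DE)=30, d(CX,DE)=71/2, d(DE,J)=69/2, d(DE,P)=21/2, d(DE,S)=29
step 3: merge (CX,P) at d=11/2, Q=-441/2; branch lengths CX→205/16, P→-117/16; new cluster CPX
  updated: d(B,CPX)=73/2, d(CPX,DE)=81/4, d(CPX,J)=115/4, d(CPX,S)=77/4
step 4: merge (CPX,DE) at d=81/4, Q=-631/4; branch lengths CPX→69/8, DE→93/8; new cluster CDEPX
  updated: d(B,CDEPX)=185/8, d(CDEPX,J)=43/2, d(CDEPX,S)=14
step 5: merge (B,CDEPX) at d=185/8, Q=-171/2; branch lengths B→243/16, CDEPX→127/16; new cluster BCDEPX
  updated: d(BCDEPX,J)=187/16, d(BCDEPX,S)=127/16
step 6: merge (BCDEPX,J) at d=187/16, Q=-189/8; branch lengths BCDEPX→125/16, J→31/8; new cluster BCDEJPX
  updated: d(BCDEJPX,S)=1/8
step 7: merge (BCDEJPX,S) at d=1/8; branch lengths BCDEJPX→1/16, S→1/16; new cluster BCDEJPSX
final tree: (((B:243/16,(((C:-3/2,X:15/2):205/16,P:-117/16):69/8,(D:19/2,E:15/2):93/8):127/16):125/16,J:31/8):1/16,S:1/16)
total length: 1339/16

(((B:243/16,(((C:-3/2,X:15/2):205/16,P:-117/16):69/8,(D:19/2,E:15/2):93/8):127/16):125/16,J:31/8):1/16,S:1/16)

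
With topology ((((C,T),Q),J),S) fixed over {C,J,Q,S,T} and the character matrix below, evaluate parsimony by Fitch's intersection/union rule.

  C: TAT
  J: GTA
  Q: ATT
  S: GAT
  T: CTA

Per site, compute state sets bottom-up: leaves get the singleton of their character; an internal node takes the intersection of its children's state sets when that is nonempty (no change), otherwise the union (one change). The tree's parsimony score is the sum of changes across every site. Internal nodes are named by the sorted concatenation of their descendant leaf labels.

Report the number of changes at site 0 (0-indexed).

3

CT@0: {T} ∪ {C} = {C,T} (union, +1)
CQT@0: {C,T} ∪ {A} = {A,C,T} (union, +1)
CJQT@0: {A,C,T} ∪ {G} = {A,C,G,T} (union, +1)
CJQST@0: {A,C,G,T} ∩ {G} = {G} (intersection, +0)
CT@1: {A} ∪ {T} = {A,T} (union, +1)
CQT@1: {A,T} ∩ {T} = {T} (intersection, +0)
CJQT@1: {T} ∩ {T} = {T} (intersection, +0)
CJQST@1: {T} ∪ {A} = {A,T} (union, +1)
CT@2: {T} ∪ {A} = {A,T} (union, +1)
CQT@2: {A,T} ∩ {T} = {T} (intersection, +0)
CJQT@2: {T} ∪ {A} = {A,T} (union, +1)
CJQST@2: {A,T} ∩ {T} = {T} (intersection, +0)
per-site changes: [3, 2, 2]; total = 7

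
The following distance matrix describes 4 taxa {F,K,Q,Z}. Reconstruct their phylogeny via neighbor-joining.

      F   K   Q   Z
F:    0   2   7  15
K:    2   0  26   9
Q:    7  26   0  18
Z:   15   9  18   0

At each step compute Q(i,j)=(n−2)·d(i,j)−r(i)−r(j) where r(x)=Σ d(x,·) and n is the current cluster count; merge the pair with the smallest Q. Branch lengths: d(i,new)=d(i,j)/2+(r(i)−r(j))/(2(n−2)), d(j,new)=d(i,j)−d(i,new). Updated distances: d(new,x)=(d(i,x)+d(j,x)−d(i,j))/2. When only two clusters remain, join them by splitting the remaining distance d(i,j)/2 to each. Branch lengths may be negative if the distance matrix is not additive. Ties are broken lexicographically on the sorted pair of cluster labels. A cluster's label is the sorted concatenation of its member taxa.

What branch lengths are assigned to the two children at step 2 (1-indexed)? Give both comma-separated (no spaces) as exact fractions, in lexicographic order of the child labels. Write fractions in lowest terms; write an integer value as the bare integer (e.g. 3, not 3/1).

iteration 1: select F,Q (d=7, Q=-61); attach at lengths (-13/4, 41/4); label the merged cluster FQ
  updated: d(FQ,K)=21/2, d(FQ,Z)=13
iteration 2: select FQ,K (d=21/2, Q=-65/2); attach at lengths (29/4, 13/4); label the merged cluster FKQ
  updated: d(FKQ,Z)=23/4
iteration 3: select FKQ,Z (d=23/4); attach at lengths (23/8, 23/8); label the merged cluster FKQZ
final tree: (((F:-13/4,Q:41/4):29/4,K:13/4):23/8,Z:23/8)
total length: 93/4

29/4,13/4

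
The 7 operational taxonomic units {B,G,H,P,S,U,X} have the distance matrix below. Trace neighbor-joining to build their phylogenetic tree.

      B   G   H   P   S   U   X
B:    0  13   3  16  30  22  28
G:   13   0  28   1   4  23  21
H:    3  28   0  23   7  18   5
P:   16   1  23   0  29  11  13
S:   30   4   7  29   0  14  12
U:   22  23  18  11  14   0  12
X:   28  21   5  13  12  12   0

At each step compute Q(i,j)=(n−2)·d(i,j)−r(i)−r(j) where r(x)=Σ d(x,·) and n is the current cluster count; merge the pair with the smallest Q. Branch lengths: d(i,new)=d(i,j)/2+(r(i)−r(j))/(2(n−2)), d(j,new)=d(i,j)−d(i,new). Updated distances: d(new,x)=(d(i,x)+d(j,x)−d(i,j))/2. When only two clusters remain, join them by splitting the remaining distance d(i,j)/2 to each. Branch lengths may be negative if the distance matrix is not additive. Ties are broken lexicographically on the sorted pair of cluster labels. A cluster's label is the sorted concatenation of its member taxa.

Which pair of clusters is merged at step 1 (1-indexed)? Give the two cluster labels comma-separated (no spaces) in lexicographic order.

B,H

iteration 1: select B,H (d=3, Q=-181); attach at lengths (43/10, -13/10); label the merged cluster BH
  updated: d(BH,G)=19, d(BH,P)=18, d(BH,S)=17, d(BH,U)=37/2, d(BH,X)=15
iteration 2: select G,P (d=1, Q=-136); attach at lengths (0, 1); label the merged cluster GP
  updated: d(BH,GP)=18, d(GP,S)=16, d(GP,U)=33/2, d(GP,X)=33/2
iteration 3: select BH,GP (d=18, Q=-163/2); attach at lengths (37/4, 35/4); label the merged cluster BGHP
  updated: d(BGHP,S)=15/2, d(BGHP,U)=17/2, d(BGHP,X)=27/4
iteration 4: select BGHP,S (d=15/2, Q=-165/4); attach at lengths (17/16, 103/16); label the merged cluster BGHPS
  updated: d(BGHPS,U)=15/2, d(BGHPS,X)=45/8
iteration 5: select BGHPS,U (d=15/2, Q=-201/8); attach at lengths (9/16, 111/16); label the merged cluster BGHPSU
  updated: d(BGHPSU,X)=81/16
iteration 6: select BGHPSU,X (d=81/16); attach at lengths (81/32, 81/32); label the merged cluster BGHPSUX
final tree: (((((B:43/10,H:-13/10):37/4,(G:0,P:1):35/4):17/16,S:103/16):9/16,U:111/16):81/32,X:81/32)
total length: 673/16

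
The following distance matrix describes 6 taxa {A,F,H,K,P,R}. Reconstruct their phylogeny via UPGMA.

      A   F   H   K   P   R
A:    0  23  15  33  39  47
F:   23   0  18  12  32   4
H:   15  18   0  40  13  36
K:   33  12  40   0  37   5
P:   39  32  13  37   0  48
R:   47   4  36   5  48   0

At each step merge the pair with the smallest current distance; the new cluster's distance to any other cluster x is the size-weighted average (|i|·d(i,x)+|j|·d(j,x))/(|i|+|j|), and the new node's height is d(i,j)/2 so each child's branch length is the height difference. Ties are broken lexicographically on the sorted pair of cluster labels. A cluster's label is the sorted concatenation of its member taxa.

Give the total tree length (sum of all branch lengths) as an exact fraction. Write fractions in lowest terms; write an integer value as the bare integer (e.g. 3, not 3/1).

step 1: merge (F,R) at d=4; branch lengths F→2, R→2; new cluster FR
  updated: d(A,FR)=35, d(FR,H)=27, d(FR,K)=17/2, d(FR,P)=40
step 2: merge (FR,K) at d=17/2; branch lengths FR→9/4, K→17/4; new cluster FKR
  updated: d(A,FKR)=103/3, d(FKR,H)=94/3, d(FKR,P)=39
step 3: merge (H,P) at d=13; branch lengths H→13/2, P→13/2; new cluster HP
  updated: d(A,HP)=27, d(FKR,HP)=211/6
step 4: merge (A,HP) at d=27; branch lengths A→27/2, HP→7; new cluster AHP
  updated: d(AHP,FKR)=314/9
step 5: merge (AHP,FKR) at d=314/9; branch lengths AHP→71/18, FKR→475/36; new cluster AFHKPR
final tree: ((A:27/2,(H:13/2,P:13/2):7):71/18,((F:2,R:2):9/4,K:17/4):475/36)
total length: 2201/36

2201/36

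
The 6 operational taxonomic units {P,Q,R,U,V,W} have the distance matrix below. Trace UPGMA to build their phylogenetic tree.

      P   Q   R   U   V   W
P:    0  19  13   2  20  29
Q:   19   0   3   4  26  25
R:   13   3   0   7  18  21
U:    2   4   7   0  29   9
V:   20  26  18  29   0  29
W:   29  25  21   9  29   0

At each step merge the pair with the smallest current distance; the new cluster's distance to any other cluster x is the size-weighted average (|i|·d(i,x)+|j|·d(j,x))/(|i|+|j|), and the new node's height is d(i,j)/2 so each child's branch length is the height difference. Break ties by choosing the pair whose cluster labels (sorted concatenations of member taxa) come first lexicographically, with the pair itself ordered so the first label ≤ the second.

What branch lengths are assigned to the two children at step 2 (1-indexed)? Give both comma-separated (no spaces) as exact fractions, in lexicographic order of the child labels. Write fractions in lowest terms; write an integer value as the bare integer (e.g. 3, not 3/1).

3/2,3/2

step 1: merge (P,U) at d=2; branch lengths P→1, U→1; new cluster PU
  updated: d(PU,Q)=23/2, d(PU,R)=10, d(PU,V)=49/2, d(PU,W)=19
step 2: merge (Q,R) at d=3; branch lengths Q→3/2, R→3/2; new cluster QR
  updated: d(PU,QR)=43/4, d(QR,V)=22, d(QR,W)=23
step 3: merge (PU,QR) at d=43/4; branch lengths PU→35/8, QR→31/8; new cluster PQRU
  updated: d(PQRU,V)=93/4, d(PQRU,W)=21
step 4: merge (PQRU,W) at d=21; branch lengths PQRU→41/8, W→21/2; new cluster PQRUW
  updated: d(PQRUW,V)=122/5
step 5: merge (PQRUW,V) at d=122/5; branch lengths PQRUW→17/10, V→61/5; new cluster PQRUVW
final tree: ((((P:1,U:1):35/8,(Q:3/2,R:3/2):31/8):41/8,W:21/2):17/10,V:61/5)
total length: 1711/40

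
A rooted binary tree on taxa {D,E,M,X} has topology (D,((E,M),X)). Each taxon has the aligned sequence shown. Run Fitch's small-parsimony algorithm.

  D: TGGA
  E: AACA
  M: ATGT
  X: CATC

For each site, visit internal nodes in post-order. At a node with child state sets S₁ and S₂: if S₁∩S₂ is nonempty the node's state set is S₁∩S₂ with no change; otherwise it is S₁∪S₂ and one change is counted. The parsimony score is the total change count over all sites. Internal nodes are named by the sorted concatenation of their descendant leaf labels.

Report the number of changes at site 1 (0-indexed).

2

EM@0: {A} ∩ {A} = {A} (intersection, +0)
EMX@0: {A} ∪ {C} = {A,C} (union, +1)
DEMX@0: {T} ∪ {A,C} = {A,C,T} (union, +1)
EM@1: {A} ∪ {T} = {A,T} (union, +1)
EMX@1: {A,T} ∩ {A} = {A} (intersection, +0)
DEMX@1: {G} ∪ {A} = {A,G} (union, +1)
EM@2: {C} ∪ {G} = {C,G} (union, +1)
EMX@2: {C,G} ∪ {T} = {C,G,T} (union, +1)
DEMX@2: {G} ∩ {C,G,T} = {G} (intersection, +0)
EM@3: {A} ∪ {T} = {A,T} (union, +1)
EMX@3: {A,T} ∪ {C} = {A,C,T} (union, +1)
DEMX@3: {A} ∩ {A,C,T} = {A} (intersection, +0)
per-site changes: [2, 2, 2, 2]; total = 8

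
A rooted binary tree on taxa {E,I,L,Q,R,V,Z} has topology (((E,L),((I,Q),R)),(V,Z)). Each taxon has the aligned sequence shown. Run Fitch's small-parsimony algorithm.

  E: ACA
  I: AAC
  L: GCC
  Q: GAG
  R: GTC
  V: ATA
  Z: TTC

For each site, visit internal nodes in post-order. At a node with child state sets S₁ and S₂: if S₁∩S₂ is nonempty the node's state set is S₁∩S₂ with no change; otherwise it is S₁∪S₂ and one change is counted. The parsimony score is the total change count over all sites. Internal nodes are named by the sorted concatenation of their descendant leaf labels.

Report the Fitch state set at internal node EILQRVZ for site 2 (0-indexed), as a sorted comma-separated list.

C

site 0, node EL: E={A} ∪ L={G} → {A,G} (+1)
site 0, node IQ: I={A} ∪ Q={G} → {A,G} (+1)
site 0, node IQR: IQ={A,G} ∩ R={G} → {G} (+0)
site 0, node EILQR: EL={A,G} ∩ IQR={G} → {G} (+0)
site 0, node VZ: V={A} ∪ Z={T} → {A,T} (+1)
site 0, node EILQRVZ: EILQR={G} ∪ VZ={A,T} → {A,G,T} (+1)
site 1, node EL: E={C} ∩ L={C} → {C} (+0)
site 1, node IQ: I={A} ∩ Q={A} → {A} (+0)
site 1, node IQR: IQ={A} ∪ R={T} → {A,T} (+1)
site 1, node EILQR: EL={C} ∪ IQR={A,T} → {A,C,T} (+1)
site 1, node VZ: V={T} ∩ Z={T} → {T} (+0)
site 1, node EILQRVZ: EILQR={A,C,T} ∩ VZ={T} → {T} (+0)
site 2, node EL: E={A} ∪ L={C} → {A,C} (+1)
site 2, node IQ: I={C} ∪ Q={G} → {C,G} (+1)
site 2, node IQR: IQ={C,G} ∩ R={C} → {C} (+0)
site 2, node EILQR: EL={A,C} ∩ IQR={C} → {C} (+0)
site 2, node VZ: V={A} ∪ Z={C} → {A,C} (+1)
site 2, node EILQRVZ: EILQR={C} ∩ VZ={A,C} → {C} (+0)
per-site changes: [4, 2, 3]; total = 9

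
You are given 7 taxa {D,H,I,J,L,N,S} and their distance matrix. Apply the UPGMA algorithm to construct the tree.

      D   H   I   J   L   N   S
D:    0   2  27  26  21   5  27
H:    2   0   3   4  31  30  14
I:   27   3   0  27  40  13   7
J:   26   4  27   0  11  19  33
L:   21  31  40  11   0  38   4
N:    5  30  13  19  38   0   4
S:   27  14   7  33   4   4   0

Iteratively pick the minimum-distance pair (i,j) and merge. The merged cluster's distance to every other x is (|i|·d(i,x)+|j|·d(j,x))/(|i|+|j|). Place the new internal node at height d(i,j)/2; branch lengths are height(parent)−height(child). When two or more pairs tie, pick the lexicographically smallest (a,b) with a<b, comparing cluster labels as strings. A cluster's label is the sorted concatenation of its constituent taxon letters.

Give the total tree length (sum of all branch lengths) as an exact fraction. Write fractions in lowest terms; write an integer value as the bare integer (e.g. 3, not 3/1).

977/20

1. join D+H (d=2) ⇒ DH; edges |D|=1, |H|=1
  updated: d(DH,I)=15, d(DH,J)=15, d(DH,L)=26, d(DH,N)=35/2, d(DH,S)=41/2
2. join L+S (d=4) ⇒ LS; edges |L|=2, |S|=2
  updated: d(DH,LS)=93/4, d(I,LS)=47/2, d(J,LS)=22, d(LS,N)=21
3. join I+N (d=13) ⇒ IN; edges |I|=13/2, |N|=13/2
  updated: d(DH,IN)=65/4, d(IN,J)=23, d(IN,LS)=89/4
4. join DH+J (d=15) ⇒ DHJ; edges |DH|=13/2, |J|=15/2
  updated: d(DHJ,IN)=37/2, d(DHJ,LS)=137/6
5. join DHJ+IN (d=37/2) ⇒ DHIJN; edges |DHJ|=7/4, |IN|=11/4
  updated: d(DHIJN,LS)=113/5
6. join DHIJN+LS (d=113/5) ⇒ DHIJLNS; edges |DHIJN|=41/20, |LS|=93/10
final tree: ((((D:1,H:1):13/2,J:15/2):7/4,(I:13/2,N:13/2):11/4):41/20,(L:2,S:2):93/10)
total length: 977/20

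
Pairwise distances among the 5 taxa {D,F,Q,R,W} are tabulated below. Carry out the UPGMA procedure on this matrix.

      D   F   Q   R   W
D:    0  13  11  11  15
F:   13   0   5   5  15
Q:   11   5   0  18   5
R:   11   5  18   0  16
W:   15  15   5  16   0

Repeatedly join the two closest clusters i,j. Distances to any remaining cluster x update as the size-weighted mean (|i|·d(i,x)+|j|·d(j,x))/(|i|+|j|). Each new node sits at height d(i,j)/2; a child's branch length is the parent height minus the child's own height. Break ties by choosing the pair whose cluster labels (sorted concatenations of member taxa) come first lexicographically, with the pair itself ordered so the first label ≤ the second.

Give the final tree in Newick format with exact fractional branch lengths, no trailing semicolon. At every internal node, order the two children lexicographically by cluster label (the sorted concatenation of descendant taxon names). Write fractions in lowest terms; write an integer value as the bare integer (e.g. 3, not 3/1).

step 1: merge (F,Q) at d=5; branch lengths F→5/2, Q→5/2; new cluster FQ
  updated: d(D,FQ)=12, d(FQ,R)=23/2, d(FQ,W)=10
step 2: merge (FQ,W) at d=10; branch lengths FQ→5/2, W→5; new cluster FQW
  updated: d(D,FQW)=13, d(FQW,R)=13
step 3: merge (D,R) at d=11; branch lengths D→11/2, R→11/2; new cluster DR
  updated: d(DR,FQW)=13
step 4: merge (DR,FQW) at d=13; branch lengths DR→1, FQW→3/2; new cluster DFQRW
final tree: ((D:11/2,R:11/2):1,((F:5/2,Q:5/2):5/2,W:5):3/2)
total length: 26

((D:11/2,R:11/2):1,((F:5/2,Q:5/2):5/2,W:5):3/2)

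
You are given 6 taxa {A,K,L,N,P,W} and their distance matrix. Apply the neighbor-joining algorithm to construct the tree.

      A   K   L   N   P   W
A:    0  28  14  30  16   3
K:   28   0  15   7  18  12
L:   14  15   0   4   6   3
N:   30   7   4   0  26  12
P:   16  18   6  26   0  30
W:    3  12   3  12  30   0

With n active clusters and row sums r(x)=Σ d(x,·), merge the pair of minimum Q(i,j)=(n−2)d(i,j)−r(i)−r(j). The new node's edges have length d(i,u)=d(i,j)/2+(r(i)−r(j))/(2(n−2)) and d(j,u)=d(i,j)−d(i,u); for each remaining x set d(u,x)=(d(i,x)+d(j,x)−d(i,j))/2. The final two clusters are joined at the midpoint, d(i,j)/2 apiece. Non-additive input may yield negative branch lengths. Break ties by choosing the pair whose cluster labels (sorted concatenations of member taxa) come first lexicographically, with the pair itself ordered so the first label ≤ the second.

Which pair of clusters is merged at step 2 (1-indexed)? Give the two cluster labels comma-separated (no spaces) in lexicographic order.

1. join A+W (d=3, Q=-139) ⇒ AW; edges |A|=43/8, |W|=-19/8
  updated: d(AW,K)=37/2, d(AW,L)=7, d(AW,N)=39/2, d(AW,P)=43/2
2. join K+N (d=7, Q=-94) ⇒ KN; edges |K|=23/6, |N|=19/6
  updated: d(AW,KN)=31/2, d(KN,L)=6, d(KN,P)=37/2
3. join AW+KN (d=31/2, Q=-53) ⇒ AKNW; edges |AW|=35/4, |KN|=27/4
  updated: d(AKNW,L)=-5/4, d(AKNW,P)=49/4
4. join AKNW+L (d=-5/4, Q=-17) ⇒ AKLNW; edges |AKNW|=5/2, |L|=-15/4
  updated: d(AKLNW,P)=39/4
5. join AKLNW+P (d=39/4) ⇒ AKLNPW; edges |AKLNW|=39/8, |P|=39/8
final tree: ((((A:43/8,W:-19/8):35/4,(K:23/6,N:19/6):27/4):5/2,L:-15/4):39/8,P:39/8)
total length: 34

K,N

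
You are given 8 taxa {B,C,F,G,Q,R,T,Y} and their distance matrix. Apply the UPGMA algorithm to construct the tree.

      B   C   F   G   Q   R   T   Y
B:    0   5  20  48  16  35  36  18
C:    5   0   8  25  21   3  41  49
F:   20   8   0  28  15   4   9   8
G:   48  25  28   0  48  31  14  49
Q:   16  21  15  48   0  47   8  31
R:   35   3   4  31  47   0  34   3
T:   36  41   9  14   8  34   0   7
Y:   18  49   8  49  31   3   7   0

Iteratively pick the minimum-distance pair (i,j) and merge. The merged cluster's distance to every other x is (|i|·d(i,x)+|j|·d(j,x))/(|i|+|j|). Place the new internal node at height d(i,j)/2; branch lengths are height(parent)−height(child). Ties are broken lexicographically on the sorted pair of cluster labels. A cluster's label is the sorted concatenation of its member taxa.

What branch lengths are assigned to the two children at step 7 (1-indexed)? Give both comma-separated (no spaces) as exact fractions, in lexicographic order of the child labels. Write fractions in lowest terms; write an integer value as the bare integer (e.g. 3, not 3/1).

step 1: merge (C,R) at d=3; branch lengths C→3/2, R→3/2; new cluster CR
  updated: d(B,CR)=20, d(CR,F)=6, d(CR,G)=28, d(CR,Q)=34, d(CR,T)=75/2, d(CR,Y)=26
step 2: merge (CR,F) at d=6; branch lengths CR→3/2, F→3; new cluster CFR
  updated: d(B,CFR)=20, d(CFR,G)=28, d(CFR,Q)=83/3, d(CFR,T)=28, d(CFR,Y)=20
step 3: merge (T,Y) at d=7; branch lengths T→7/2, Y→7/2; new cluster TY
  updated: d(B,TY)=27, d(CFR,TY)=24, d(G,TY)=63/2, d(Q,TY)=39/2
step 4: merge (B,Q) at d=16; branch lengths B→8, Q→8; new cluster BQ
  updated: d(BQ,CFR)=143/6, d(BQ,G)=48, d(BQ,TY)=93/4
step 5: merge (BQ,TY) at d=93/4; branch lengths BQ→29/8, TY→65/8; new cluster BQTY
  updated: d(BQTY,CFR)=287/12, d(BQTY,G)=159/4
step 6: merge (BQTY,CFR) at d=287/12; branch lengths BQTY→1/3, CFR→215/24; new cluster BCFQRTY
  updated: d(BCFQRTY,G)=243/7
step 7: merge (BCFQRTY,G) at d=243/7; branch lengths BCFQRTY→907/168, G→243/14; new cluster BCFGQRTY
final tree: ((((B:8,Q:8):29/8,(T:7/2,Y:7/2):65/8):1/3,((C:3/2,R:3/2):3/2,F:3):215/24):907/168,G:243/14)
total length: 6241/84

907/168,243/14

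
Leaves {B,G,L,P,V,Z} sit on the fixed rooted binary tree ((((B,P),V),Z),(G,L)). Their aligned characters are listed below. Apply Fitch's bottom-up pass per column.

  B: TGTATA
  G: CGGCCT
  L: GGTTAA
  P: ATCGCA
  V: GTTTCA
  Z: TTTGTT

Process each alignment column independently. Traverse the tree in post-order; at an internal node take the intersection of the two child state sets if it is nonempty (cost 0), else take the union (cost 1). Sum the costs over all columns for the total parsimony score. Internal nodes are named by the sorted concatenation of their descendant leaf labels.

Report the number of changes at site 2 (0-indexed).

[col 0] BP: children B:{T}, P:{A} ∪→ {A,T}; cost 1
[col 0] BPV: children BP:{A,T}, V:{G} ∪→ {A,G,T}; cost 1
[col 0] BPVZ: children BPV:{A,G,T}, Z:{T} ∩→ {T}; cost 0
[col 0] GL: children G:{C}, L:{G} ∪→ {C,G}; cost 1
[col 0] BGLPVZ: children BPVZ:{T}, GL:{C,G} ∪→ {C,G,T}; cost 1
[col 1] BP: children B:{G}, P:{T} ∪→ {G,T}; cost 1
[col 1] BPV: children BP:{G,T}, V:{T} ∩→ {T}; cost 0
[col 1] BPVZ: children BPV:{T}, Z:{T} ∩→ {T}; cost 0
[col 1] GL: children G:{G}, L:{G} ∩→ {G}; cost 0
[col 1] BGLPVZ: children BPVZ:{T}, GL:{G} ∪→ {G,T}; cost 1
[col 2] BP: children B:{T}, P:{C} ∪→ {C,T}; cost 1
[col 2] BPV: children BP:{C,T}, V:{T} ∩→ {T}; cost 0
[col 2] BPVZ: children BPV:{T}, Z:{T} ∩→ {T}; cost 0
[col 2] GL: children G:{G}, L:{T} ∪→ {G,T}; cost 1
[col 2] BGLPVZ: children BPVZ:{T}, GL:{G,T} ∩→ {T}; cost 0
[col 3] BP: children B:{A}, P:{G} ∪→ {A,G}; cost 1
[col 3] BPV: children BP:{A,G}, V:{T} ∪→ {A,G,T}; cost 1
[col 3] BPVZ: children BPV:{A,G,T}, Z:{G} ∩→ {G}; cost 0
[col 3] GL: children G:{C}, L:{T} ∪→ {C,T}; cost 1
[col 3] BGLPVZ: children BPVZ:{G}, GL:{C,T} ∪→ {C,G,T}; cost 1
[col 4] BP: children B:{T}, P:{C} ∪→ {C,T}; cost 1
[col 4] BPV: children BP:{C,T}, V:{C} ∩→ {C}; cost 0
[col 4] BPVZ: children BPV:{C}, Z:{T} ∪→ {C,T}; cost 1
[col 4] GL: children G:{C}, L:{A} ∪→ {A,C}; cost 1
[col 4] BGLPVZ: children BPVZ:{C,T}, GL:{A,C} ∩→ {C}; cost 0
[col 5] BP: children B:{A}, P:{A} ∩→ {A}; cost 0
[col 5] BPV: children BP:{A}, V:{A} ∩→ {A}; cost 0
[col 5] BPVZ: children BPV:{A}, Z:{T} ∪→ {A,T}; cost 1
[col 5] GL: children G:{T}, L:{A} ∪→ {A,T}; cost 1
[col 5] BGLPVZ: children BPVZ:{A,T}, GL:{A,T} ∩→ {A,T}; cost 0
per-site changes: [4, 2, 2, 4, 3, 2]; total = 17

2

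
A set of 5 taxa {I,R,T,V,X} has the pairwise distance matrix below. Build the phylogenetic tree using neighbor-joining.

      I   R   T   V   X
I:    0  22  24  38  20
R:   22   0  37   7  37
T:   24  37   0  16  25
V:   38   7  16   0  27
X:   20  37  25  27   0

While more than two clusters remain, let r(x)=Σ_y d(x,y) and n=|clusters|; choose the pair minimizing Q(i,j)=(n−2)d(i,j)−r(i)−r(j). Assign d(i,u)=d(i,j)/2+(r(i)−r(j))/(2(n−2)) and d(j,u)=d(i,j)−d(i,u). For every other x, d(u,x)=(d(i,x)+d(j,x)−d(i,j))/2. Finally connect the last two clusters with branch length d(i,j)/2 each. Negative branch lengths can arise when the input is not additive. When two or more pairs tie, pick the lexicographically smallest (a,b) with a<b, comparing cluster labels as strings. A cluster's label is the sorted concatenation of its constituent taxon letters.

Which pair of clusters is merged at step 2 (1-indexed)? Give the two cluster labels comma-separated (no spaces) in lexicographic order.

iteration 1: select R,V (d=7, Q=-170); attach at lengths (6, 1); label the merged cluster RV
  updated: d(I,RV)=53/2, d(RV,T)=23, d(RV,X)=57/2
iteration 2: select I,X (d=20, Q=-104); attach at lengths (37/4, 43/4); label the merged cluster IX
  updated: d(IX,RV)=35/2, d(IX,T)=29/2
iteration 3: select IX,RV (d=35/2, Q=-55); attach at lengths (9/2, 13); label the merged cluster IRVX
  updated: d(IRVX,T)=10
iteration 4: select IRVX,T (d=10); attach at lengths (5, 5); label the merged cluster IRTVX
final tree: (((I:37/4,X:43/4):9/2,(R:6,V:1):13):5,T:5)
total length: 109/2

I,X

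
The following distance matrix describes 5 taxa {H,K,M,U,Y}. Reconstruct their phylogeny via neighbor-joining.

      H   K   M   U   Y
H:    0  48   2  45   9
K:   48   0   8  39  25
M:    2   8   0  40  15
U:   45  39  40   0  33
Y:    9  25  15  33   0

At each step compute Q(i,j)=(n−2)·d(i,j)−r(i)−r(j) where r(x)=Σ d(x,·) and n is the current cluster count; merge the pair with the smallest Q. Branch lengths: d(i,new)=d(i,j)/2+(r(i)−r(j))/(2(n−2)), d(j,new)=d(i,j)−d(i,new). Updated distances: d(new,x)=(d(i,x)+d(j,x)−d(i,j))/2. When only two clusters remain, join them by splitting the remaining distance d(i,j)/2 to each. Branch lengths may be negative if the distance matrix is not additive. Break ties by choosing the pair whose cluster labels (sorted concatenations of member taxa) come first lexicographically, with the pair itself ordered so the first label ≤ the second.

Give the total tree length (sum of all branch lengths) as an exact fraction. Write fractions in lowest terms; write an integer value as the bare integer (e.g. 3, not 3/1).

469/8

iteration 1: select H,M (d=2, Q=-163); attach at lengths (15/2, -11/2); label the merged cluster HM
  updated: d(HM,K)=27, d(HM,U)=83/2, d(HM,Y)=11
iteration 2: select HM,Y (d=11, Q=-253/2); attach at lengths (65/8, 23/8); label the merged cluster HMY
  updated: d(HMY,K)=41/2, d(HMY,U)=127/4
iteration 3: select HMY,K (d=41/2, Q=-365/4); attach at lengths (53/8, 111/8); label the merged cluster HKMY
  updated: d(HKMY,U)=201/8
iteration 4: select HKMY,U (d=201/8); attach at lengths (201/16, 201/16); label the merged cluster HKMUY
final tree: ((((H:15/2,M:-11/2):65/8,Y:23/8):53/8,K:111/8):201/16,U:201/16)
total length: 469/8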